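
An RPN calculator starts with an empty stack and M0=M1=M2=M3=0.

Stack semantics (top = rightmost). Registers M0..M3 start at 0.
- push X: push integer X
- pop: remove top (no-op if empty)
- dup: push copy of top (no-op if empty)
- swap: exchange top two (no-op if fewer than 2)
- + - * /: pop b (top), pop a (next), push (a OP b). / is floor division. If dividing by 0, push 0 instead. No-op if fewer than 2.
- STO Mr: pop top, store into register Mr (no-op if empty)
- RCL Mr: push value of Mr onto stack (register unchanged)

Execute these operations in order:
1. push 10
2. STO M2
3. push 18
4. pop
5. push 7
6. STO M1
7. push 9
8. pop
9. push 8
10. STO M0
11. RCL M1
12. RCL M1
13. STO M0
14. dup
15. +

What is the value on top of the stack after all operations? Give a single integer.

After op 1 (push 10): stack=[10] mem=[0,0,0,0]
After op 2 (STO M2): stack=[empty] mem=[0,0,10,0]
After op 3 (push 18): stack=[18] mem=[0,0,10,0]
After op 4 (pop): stack=[empty] mem=[0,0,10,0]
After op 5 (push 7): stack=[7] mem=[0,0,10,0]
After op 6 (STO M1): stack=[empty] mem=[0,7,10,0]
After op 7 (push 9): stack=[9] mem=[0,7,10,0]
After op 8 (pop): stack=[empty] mem=[0,7,10,0]
After op 9 (push 8): stack=[8] mem=[0,7,10,0]
After op 10 (STO M0): stack=[empty] mem=[8,7,10,0]
After op 11 (RCL M1): stack=[7] mem=[8,7,10,0]
After op 12 (RCL M1): stack=[7,7] mem=[8,7,10,0]
After op 13 (STO M0): stack=[7] mem=[7,7,10,0]
After op 14 (dup): stack=[7,7] mem=[7,7,10,0]
After op 15 (+): stack=[14] mem=[7,7,10,0]

Answer: 14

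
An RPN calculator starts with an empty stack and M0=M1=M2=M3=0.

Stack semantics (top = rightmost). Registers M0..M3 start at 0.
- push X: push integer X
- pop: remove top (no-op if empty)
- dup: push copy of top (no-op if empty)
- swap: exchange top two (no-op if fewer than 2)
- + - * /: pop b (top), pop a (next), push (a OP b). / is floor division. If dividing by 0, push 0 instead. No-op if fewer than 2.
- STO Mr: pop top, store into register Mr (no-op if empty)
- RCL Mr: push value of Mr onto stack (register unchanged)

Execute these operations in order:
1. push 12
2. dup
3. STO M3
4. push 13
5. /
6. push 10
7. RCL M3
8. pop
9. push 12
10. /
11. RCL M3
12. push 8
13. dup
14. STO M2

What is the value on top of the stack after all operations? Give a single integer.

Answer: 8

Derivation:
After op 1 (push 12): stack=[12] mem=[0,0,0,0]
After op 2 (dup): stack=[12,12] mem=[0,0,0,0]
After op 3 (STO M3): stack=[12] mem=[0,0,0,12]
After op 4 (push 13): stack=[12,13] mem=[0,0,0,12]
After op 5 (/): stack=[0] mem=[0,0,0,12]
After op 6 (push 10): stack=[0,10] mem=[0,0,0,12]
After op 7 (RCL M3): stack=[0,10,12] mem=[0,0,0,12]
After op 8 (pop): stack=[0,10] mem=[0,0,0,12]
After op 9 (push 12): stack=[0,10,12] mem=[0,0,0,12]
After op 10 (/): stack=[0,0] mem=[0,0,0,12]
After op 11 (RCL M3): stack=[0,0,12] mem=[0,0,0,12]
After op 12 (push 8): stack=[0,0,12,8] mem=[0,0,0,12]
After op 13 (dup): stack=[0,0,12,8,8] mem=[0,0,0,12]
After op 14 (STO M2): stack=[0,0,12,8] mem=[0,0,8,12]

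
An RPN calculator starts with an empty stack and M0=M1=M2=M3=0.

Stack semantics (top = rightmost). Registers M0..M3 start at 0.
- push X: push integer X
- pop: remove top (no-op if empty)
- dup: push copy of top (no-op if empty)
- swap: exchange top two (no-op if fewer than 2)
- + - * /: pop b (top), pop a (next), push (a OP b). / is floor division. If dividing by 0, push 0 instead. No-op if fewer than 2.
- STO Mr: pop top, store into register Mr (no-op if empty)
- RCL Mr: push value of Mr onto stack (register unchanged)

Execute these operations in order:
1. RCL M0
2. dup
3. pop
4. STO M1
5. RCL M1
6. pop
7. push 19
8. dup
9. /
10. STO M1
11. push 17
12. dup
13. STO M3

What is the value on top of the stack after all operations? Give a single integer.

After op 1 (RCL M0): stack=[0] mem=[0,0,0,0]
After op 2 (dup): stack=[0,0] mem=[0,0,0,0]
After op 3 (pop): stack=[0] mem=[0,0,0,0]
After op 4 (STO M1): stack=[empty] mem=[0,0,0,0]
After op 5 (RCL M1): stack=[0] mem=[0,0,0,0]
After op 6 (pop): stack=[empty] mem=[0,0,0,0]
After op 7 (push 19): stack=[19] mem=[0,0,0,0]
After op 8 (dup): stack=[19,19] mem=[0,0,0,0]
After op 9 (/): stack=[1] mem=[0,0,0,0]
After op 10 (STO M1): stack=[empty] mem=[0,1,0,0]
After op 11 (push 17): stack=[17] mem=[0,1,0,0]
After op 12 (dup): stack=[17,17] mem=[0,1,0,0]
After op 13 (STO M3): stack=[17] mem=[0,1,0,17]

Answer: 17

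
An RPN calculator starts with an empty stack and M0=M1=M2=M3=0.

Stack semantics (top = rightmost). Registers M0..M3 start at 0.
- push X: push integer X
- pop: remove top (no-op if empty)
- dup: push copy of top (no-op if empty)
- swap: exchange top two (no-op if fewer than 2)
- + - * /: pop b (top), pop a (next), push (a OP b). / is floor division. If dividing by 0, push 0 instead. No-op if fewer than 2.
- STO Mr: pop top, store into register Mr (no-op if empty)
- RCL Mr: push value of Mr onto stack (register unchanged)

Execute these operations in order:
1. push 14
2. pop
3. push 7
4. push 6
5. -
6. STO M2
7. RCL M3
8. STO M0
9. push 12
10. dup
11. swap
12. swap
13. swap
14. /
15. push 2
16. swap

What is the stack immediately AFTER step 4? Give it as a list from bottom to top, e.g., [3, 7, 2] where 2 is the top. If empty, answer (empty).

After op 1 (push 14): stack=[14] mem=[0,0,0,0]
After op 2 (pop): stack=[empty] mem=[0,0,0,0]
After op 3 (push 7): stack=[7] mem=[0,0,0,0]
After op 4 (push 6): stack=[7,6] mem=[0,0,0,0]

[7, 6]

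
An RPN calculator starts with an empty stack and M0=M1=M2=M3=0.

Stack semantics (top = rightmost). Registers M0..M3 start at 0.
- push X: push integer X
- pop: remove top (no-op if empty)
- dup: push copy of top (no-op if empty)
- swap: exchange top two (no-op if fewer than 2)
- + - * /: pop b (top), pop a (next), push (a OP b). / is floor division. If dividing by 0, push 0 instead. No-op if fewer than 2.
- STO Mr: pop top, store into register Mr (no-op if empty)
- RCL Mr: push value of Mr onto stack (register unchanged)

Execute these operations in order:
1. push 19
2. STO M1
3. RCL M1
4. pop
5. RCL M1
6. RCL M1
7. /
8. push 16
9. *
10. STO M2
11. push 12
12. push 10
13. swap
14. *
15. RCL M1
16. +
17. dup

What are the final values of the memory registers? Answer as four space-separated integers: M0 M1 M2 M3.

Answer: 0 19 16 0

Derivation:
After op 1 (push 19): stack=[19] mem=[0,0,0,0]
After op 2 (STO M1): stack=[empty] mem=[0,19,0,0]
After op 3 (RCL M1): stack=[19] mem=[0,19,0,0]
After op 4 (pop): stack=[empty] mem=[0,19,0,0]
After op 5 (RCL M1): stack=[19] mem=[0,19,0,0]
After op 6 (RCL M1): stack=[19,19] mem=[0,19,0,0]
After op 7 (/): stack=[1] mem=[0,19,0,0]
After op 8 (push 16): stack=[1,16] mem=[0,19,0,0]
After op 9 (*): stack=[16] mem=[0,19,0,0]
After op 10 (STO M2): stack=[empty] mem=[0,19,16,0]
After op 11 (push 12): stack=[12] mem=[0,19,16,0]
After op 12 (push 10): stack=[12,10] mem=[0,19,16,0]
After op 13 (swap): stack=[10,12] mem=[0,19,16,0]
After op 14 (*): stack=[120] mem=[0,19,16,0]
After op 15 (RCL M1): stack=[120,19] mem=[0,19,16,0]
After op 16 (+): stack=[139] mem=[0,19,16,0]
After op 17 (dup): stack=[139,139] mem=[0,19,16,0]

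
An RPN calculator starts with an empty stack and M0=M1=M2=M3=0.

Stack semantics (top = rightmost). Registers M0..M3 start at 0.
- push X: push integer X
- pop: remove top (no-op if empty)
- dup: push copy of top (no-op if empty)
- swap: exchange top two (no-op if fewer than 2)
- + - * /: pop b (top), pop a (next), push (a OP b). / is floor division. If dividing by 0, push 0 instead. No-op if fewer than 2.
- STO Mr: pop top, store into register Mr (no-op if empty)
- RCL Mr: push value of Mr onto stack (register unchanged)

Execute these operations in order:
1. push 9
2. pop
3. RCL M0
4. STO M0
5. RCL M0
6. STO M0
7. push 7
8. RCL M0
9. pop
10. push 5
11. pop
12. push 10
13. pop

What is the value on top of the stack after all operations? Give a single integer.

Answer: 7

Derivation:
After op 1 (push 9): stack=[9] mem=[0,0,0,0]
After op 2 (pop): stack=[empty] mem=[0,0,0,0]
After op 3 (RCL M0): stack=[0] mem=[0,0,0,0]
After op 4 (STO M0): stack=[empty] mem=[0,0,0,0]
After op 5 (RCL M0): stack=[0] mem=[0,0,0,0]
After op 6 (STO M0): stack=[empty] mem=[0,0,0,0]
After op 7 (push 7): stack=[7] mem=[0,0,0,0]
After op 8 (RCL M0): stack=[7,0] mem=[0,0,0,0]
After op 9 (pop): stack=[7] mem=[0,0,0,0]
After op 10 (push 5): stack=[7,5] mem=[0,0,0,0]
After op 11 (pop): stack=[7] mem=[0,0,0,0]
After op 12 (push 10): stack=[7,10] mem=[0,0,0,0]
After op 13 (pop): stack=[7] mem=[0,0,0,0]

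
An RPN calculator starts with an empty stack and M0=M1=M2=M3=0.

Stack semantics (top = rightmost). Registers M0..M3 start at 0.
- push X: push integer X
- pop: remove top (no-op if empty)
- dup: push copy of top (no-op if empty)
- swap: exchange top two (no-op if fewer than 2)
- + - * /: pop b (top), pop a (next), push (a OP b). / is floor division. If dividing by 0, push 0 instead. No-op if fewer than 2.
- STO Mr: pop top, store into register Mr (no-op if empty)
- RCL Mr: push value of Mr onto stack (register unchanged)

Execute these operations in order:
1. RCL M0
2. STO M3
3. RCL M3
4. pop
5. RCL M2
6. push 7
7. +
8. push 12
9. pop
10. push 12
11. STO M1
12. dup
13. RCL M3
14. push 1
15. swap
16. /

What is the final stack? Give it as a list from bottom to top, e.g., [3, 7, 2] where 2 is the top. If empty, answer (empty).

Answer: [7, 7, 0]

Derivation:
After op 1 (RCL M0): stack=[0] mem=[0,0,0,0]
After op 2 (STO M3): stack=[empty] mem=[0,0,0,0]
After op 3 (RCL M3): stack=[0] mem=[0,0,0,0]
After op 4 (pop): stack=[empty] mem=[0,0,0,0]
After op 5 (RCL M2): stack=[0] mem=[0,0,0,0]
After op 6 (push 7): stack=[0,7] mem=[0,0,0,0]
After op 7 (+): stack=[7] mem=[0,0,0,0]
After op 8 (push 12): stack=[7,12] mem=[0,0,0,0]
After op 9 (pop): stack=[7] mem=[0,0,0,0]
After op 10 (push 12): stack=[7,12] mem=[0,0,0,0]
After op 11 (STO M1): stack=[7] mem=[0,12,0,0]
After op 12 (dup): stack=[7,7] mem=[0,12,0,0]
After op 13 (RCL M3): stack=[7,7,0] mem=[0,12,0,0]
After op 14 (push 1): stack=[7,7,0,1] mem=[0,12,0,0]
After op 15 (swap): stack=[7,7,1,0] mem=[0,12,0,0]
After op 16 (/): stack=[7,7,0] mem=[0,12,0,0]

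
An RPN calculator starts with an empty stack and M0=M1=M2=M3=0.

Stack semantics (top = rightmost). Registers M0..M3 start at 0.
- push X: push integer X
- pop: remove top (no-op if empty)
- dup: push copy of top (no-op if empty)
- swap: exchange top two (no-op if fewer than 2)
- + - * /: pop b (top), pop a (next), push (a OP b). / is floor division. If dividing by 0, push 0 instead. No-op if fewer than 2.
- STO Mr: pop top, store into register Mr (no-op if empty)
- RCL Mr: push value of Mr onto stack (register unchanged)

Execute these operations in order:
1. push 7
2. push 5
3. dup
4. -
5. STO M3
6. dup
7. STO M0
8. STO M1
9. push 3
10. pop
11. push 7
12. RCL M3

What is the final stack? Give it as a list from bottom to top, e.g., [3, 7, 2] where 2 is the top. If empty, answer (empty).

Answer: [7, 0]

Derivation:
After op 1 (push 7): stack=[7] mem=[0,0,0,0]
After op 2 (push 5): stack=[7,5] mem=[0,0,0,0]
After op 3 (dup): stack=[7,5,5] mem=[0,0,0,0]
After op 4 (-): stack=[7,0] mem=[0,0,0,0]
After op 5 (STO M3): stack=[7] mem=[0,0,0,0]
After op 6 (dup): stack=[7,7] mem=[0,0,0,0]
After op 7 (STO M0): stack=[7] mem=[7,0,0,0]
After op 8 (STO M1): stack=[empty] mem=[7,7,0,0]
After op 9 (push 3): stack=[3] mem=[7,7,0,0]
After op 10 (pop): stack=[empty] mem=[7,7,0,0]
After op 11 (push 7): stack=[7] mem=[7,7,0,0]
After op 12 (RCL M3): stack=[7,0] mem=[7,7,0,0]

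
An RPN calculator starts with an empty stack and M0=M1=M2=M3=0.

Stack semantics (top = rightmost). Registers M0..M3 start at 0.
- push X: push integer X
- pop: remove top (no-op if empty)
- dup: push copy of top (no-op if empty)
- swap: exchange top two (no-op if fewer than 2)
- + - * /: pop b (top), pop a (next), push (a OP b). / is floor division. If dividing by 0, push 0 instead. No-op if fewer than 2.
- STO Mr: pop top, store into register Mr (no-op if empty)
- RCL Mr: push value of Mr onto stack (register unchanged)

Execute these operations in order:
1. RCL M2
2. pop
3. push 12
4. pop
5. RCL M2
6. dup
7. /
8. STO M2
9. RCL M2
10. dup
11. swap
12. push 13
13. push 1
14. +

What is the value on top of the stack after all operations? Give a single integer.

After op 1 (RCL M2): stack=[0] mem=[0,0,0,0]
After op 2 (pop): stack=[empty] mem=[0,0,0,0]
After op 3 (push 12): stack=[12] mem=[0,0,0,0]
After op 4 (pop): stack=[empty] mem=[0,0,0,0]
After op 5 (RCL M2): stack=[0] mem=[0,0,0,0]
After op 6 (dup): stack=[0,0] mem=[0,0,0,0]
After op 7 (/): stack=[0] mem=[0,0,0,0]
After op 8 (STO M2): stack=[empty] mem=[0,0,0,0]
After op 9 (RCL M2): stack=[0] mem=[0,0,0,0]
After op 10 (dup): stack=[0,0] mem=[0,0,0,0]
After op 11 (swap): stack=[0,0] mem=[0,0,0,0]
After op 12 (push 13): stack=[0,0,13] mem=[0,0,0,0]
After op 13 (push 1): stack=[0,0,13,1] mem=[0,0,0,0]
After op 14 (+): stack=[0,0,14] mem=[0,0,0,0]

Answer: 14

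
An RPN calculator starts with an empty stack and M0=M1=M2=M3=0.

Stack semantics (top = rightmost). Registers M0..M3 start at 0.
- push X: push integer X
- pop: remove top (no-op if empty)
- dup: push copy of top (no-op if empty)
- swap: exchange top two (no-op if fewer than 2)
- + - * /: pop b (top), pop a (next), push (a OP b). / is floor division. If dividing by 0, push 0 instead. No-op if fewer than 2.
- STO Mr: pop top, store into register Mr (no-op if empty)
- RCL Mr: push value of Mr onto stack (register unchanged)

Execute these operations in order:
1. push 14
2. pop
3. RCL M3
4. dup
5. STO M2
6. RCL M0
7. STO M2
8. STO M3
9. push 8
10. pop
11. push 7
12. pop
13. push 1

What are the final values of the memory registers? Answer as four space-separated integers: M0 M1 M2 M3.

Answer: 0 0 0 0

Derivation:
After op 1 (push 14): stack=[14] mem=[0,0,0,0]
After op 2 (pop): stack=[empty] mem=[0,0,0,0]
After op 3 (RCL M3): stack=[0] mem=[0,0,0,0]
After op 4 (dup): stack=[0,0] mem=[0,0,0,0]
After op 5 (STO M2): stack=[0] mem=[0,0,0,0]
After op 6 (RCL M0): stack=[0,0] mem=[0,0,0,0]
After op 7 (STO M2): stack=[0] mem=[0,0,0,0]
After op 8 (STO M3): stack=[empty] mem=[0,0,0,0]
After op 9 (push 8): stack=[8] mem=[0,0,0,0]
After op 10 (pop): stack=[empty] mem=[0,0,0,0]
After op 11 (push 7): stack=[7] mem=[0,0,0,0]
After op 12 (pop): stack=[empty] mem=[0,0,0,0]
After op 13 (push 1): stack=[1] mem=[0,0,0,0]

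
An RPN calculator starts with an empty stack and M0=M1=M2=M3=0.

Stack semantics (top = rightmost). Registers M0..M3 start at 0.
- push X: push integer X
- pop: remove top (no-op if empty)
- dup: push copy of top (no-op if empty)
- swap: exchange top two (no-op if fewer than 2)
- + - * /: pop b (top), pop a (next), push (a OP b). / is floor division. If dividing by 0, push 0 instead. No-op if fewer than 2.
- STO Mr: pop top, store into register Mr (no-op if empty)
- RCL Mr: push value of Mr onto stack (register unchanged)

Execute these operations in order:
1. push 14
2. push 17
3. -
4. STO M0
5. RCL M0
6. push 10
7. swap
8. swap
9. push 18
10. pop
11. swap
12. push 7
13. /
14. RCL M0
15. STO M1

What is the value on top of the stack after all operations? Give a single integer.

Answer: -1

Derivation:
After op 1 (push 14): stack=[14] mem=[0,0,0,0]
After op 2 (push 17): stack=[14,17] mem=[0,0,0,0]
After op 3 (-): stack=[-3] mem=[0,0,0,0]
After op 4 (STO M0): stack=[empty] mem=[-3,0,0,0]
After op 5 (RCL M0): stack=[-3] mem=[-3,0,0,0]
After op 6 (push 10): stack=[-3,10] mem=[-3,0,0,0]
After op 7 (swap): stack=[10,-3] mem=[-3,0,0,0]
After op 8 (swap): stack=[-3,10] mem=[-3,0,0,0]
After op 9 (push 18): stack=[-3,10,18] mem=[-3,0,0,0]
After op 10 (pop): stack=[-3,10] mem=[-3,0,0,0]
After op 11 (swap): stack=[10,-3] mem=[-3,0,0,0]
After op 12 (push 7): stack=[10,-3,7] mem=[-3,0,0,0]
After op 13 (/): stack=[10,-1] mem=[-3,0,0,0]
After op 14 (RCL M0): stack=[10,-1,-3] mem=[-3,0,0,0]
After op 15 (STO M1): stack=[10,-1] mem=[-3,-3,0,0]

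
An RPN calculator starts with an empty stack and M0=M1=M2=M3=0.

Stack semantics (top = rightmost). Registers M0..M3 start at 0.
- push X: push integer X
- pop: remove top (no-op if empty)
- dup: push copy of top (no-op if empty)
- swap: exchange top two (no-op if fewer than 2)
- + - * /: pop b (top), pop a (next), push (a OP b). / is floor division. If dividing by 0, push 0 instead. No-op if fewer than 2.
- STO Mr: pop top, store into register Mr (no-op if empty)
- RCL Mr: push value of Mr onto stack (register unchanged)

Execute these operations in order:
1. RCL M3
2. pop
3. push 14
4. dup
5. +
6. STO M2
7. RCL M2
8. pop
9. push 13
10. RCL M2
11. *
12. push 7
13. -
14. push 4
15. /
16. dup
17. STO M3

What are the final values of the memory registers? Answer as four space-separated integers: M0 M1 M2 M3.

After op 1 (RCL M3): stack=[0] mem=[0,0,0,0]
After op 2 (pop): stack=[empty] mem=[0,0,0,0]
After op 3 (push 14): stack=[14] mem=[0,0,0,0]
After op 4 (dup): stack=[14,14] mem=[0,0,0,0]
After op 5 (+): stack=[28] mem=[0,0,0,0]
After op 6 (STO M2): stack=[empty] mem=[0,0,28,0]
After op 7 (RCL M2): stack=[28] mem=[0,0,28,0]
After op 8 (pop): stack=[empty] mem=[0,0,28,0]
After op 9 (push 13): stack=[13] mem=[0,0,28,0]
After op 10 (RCL M2): stack=[13,28] mem=[0,0,28,0]
After op 11 (*): stack=[364] mem=[0,0,28,0]
After op 12 (push 7): stack=[364,7] mem=[0,0,28,0]
After op 13 (-): stack=[357] mem=[0,0,28,0]
After op 14 (push 4): stack=[357,4] mem=[0,0,28,0]
After op 15 (/): stack=[89] mem=[0,0,28,0]
After op 16 (dup): stack=[89,89] mem=[0,0,28,0]
After op 17 (STO M3): stack=[89] mem=[0,0,28,89]

Answer: 0 0 28 89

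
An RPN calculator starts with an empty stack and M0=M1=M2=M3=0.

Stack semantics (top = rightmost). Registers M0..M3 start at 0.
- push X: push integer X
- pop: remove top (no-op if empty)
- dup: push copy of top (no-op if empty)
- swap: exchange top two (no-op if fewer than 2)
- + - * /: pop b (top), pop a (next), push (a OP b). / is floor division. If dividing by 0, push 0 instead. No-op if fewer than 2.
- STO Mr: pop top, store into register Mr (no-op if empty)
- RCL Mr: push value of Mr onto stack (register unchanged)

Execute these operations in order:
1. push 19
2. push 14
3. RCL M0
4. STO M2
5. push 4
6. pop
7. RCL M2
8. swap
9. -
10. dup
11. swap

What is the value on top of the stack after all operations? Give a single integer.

Answer: -14

Derivation:
After op 1 (push 19): stack=[19] mem=[0,0,0,0]
After op 2 (push 14): stack=[19,14] mem=[0,0,0,0]
After op 3 (RCL M0): stack=[19,14,0] mem=[0,0,0,0]
After op 4 (STO M2): stack=[19,14] mem=[0,0,0,0]
After op 5 (push 4): stack=[19,14,4] mem=[0,0,0,0]
After op 6 (pop): stack=[19,14] mem=[0,0,0,0]
After op 7 (RCL M2): stack=[19,14,0] mem=[0,0,0,0]
After op 8 (swap): stack=[19,0,14] mem=[0,0,0,0]
After op 9 (-): stack=[19,-14] mem=[0,0,0,0]
After op 10 (dup): stack=[19,-14,-14] mem=[0,0,0,0]
After op 11 (swap): stack=[19,-14,-14] mem=[0,0,0,0]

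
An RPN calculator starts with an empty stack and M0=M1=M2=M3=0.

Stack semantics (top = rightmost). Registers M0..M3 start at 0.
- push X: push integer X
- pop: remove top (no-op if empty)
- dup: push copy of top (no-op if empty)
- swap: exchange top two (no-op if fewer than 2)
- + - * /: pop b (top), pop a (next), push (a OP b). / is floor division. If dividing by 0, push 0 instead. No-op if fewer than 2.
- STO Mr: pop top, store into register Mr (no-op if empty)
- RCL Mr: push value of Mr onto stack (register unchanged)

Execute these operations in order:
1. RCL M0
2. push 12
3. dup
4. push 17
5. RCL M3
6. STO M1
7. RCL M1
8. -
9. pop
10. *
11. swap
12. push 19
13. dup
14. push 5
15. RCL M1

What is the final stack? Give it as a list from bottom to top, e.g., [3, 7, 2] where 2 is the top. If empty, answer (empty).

Answer: [144, 0, 19, 19, 5, 0]

Derivation:
After op 1 (RCL M0): stack=[0] mem=[0,0,0,0]
After op 2 (push 12): stack=[0,12] mem=[0,0,0,0]
After op 3 (dup): stack=[0,12,12] mem=[0,0,0,0]
After op 4 (push 17): stack=[0,12,12,17] mem=[0,0,0,0]
After op 5 (RCL M3): stack=[0,12,12,17,0] mem=[0,0,0,0]
After op 6 (STO M1): stack=[0,12,12,17] mem=[0,0,0,0]
After op 7 (RCL M1): stack=[0,12,12,17,0] mem=[0,0,0,0]
After op 8 (-): stack=[0,12,12,17] mem=[0,0,0,0]
After op 9 (pop): stack=[0,12,12] mem=[0,0,0,0]
After op 10 (*): stack=[0,144] mem=[0,0,0,0]
After op 11 (swap): stack=[144,0] mem=[0,0,0,0]
After op 12 (push 19): stack=[144,0,19] mem=[0,0,0,0]
After op 13 (dup): stack=[144,0,19,19] mem=[0,0,0,0]
After op 14 (push 5): stack=[144,0,19,19,5] mem=[0,0,0,0]
After op 15 (RCL M1): stack=[144,0,19,19,5,0] mem=[0,0,0,0]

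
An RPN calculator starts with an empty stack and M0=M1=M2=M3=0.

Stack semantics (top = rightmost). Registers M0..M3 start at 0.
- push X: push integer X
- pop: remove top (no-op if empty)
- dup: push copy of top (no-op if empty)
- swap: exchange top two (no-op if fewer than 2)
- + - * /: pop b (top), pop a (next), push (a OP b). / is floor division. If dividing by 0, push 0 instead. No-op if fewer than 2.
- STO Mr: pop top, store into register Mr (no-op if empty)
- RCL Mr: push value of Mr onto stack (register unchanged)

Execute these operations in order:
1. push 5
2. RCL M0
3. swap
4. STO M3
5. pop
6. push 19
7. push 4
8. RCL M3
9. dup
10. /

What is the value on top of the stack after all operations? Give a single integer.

Answer: 1

Derivation:
After op 1 (push 5): stack=[5] mem=[0,0,0,0]
After op 2 (RCL M0): stack=[5,0] mem=[0,0,0,0]
After op 3 (swap): stack=[0,5] mem=[0,0,0,0]
After op 4 (STO M3): stack=[0] mem=[0,0,0,5]
After op 5 (pop): stack=[empty] mem=[0,0,0,5]
After op 6 (push 19): stack=[19] mem=[0,0,0,5]
After op 7 (push 4): stack=[19,4] mem=[0,0,0,5]
After op 8 (RCL M3): stack=[19,4,5] mem=[0,0,0,5]
After op 9 (dup): stack=[19,4,5,5] mem=[0,0,0,5]
After op 10 (/): stack=[19,4,1] mem=[0,0,0,5]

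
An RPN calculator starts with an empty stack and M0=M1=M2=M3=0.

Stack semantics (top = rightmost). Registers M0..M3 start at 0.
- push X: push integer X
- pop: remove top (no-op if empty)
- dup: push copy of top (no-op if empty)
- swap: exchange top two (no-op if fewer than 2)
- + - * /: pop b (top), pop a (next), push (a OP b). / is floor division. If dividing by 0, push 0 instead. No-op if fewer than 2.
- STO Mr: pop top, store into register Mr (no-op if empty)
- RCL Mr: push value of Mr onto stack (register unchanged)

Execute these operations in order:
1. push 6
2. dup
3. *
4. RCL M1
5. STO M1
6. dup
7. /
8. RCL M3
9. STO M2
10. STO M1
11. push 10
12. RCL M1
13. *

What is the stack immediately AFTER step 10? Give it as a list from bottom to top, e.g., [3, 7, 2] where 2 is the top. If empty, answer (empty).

After op 1 (push 6): stack=[6] mem=[0,0,0,0]
After op 2 (dup): stack=[6,6] mem=[0,0,0,0]
After op 3 (*): stack=[36] mem=[0,0,0,0]
After op 4 (RCL M1): stack=[36,0] mem=[0,0,0,0]
After op 5 (STO M1): stack=[36] mem=[0,0,0,0]
After op 6 (dup): stack=[36,36] mem=[0,0,0,0]
After op 7 (/): stack=[1] mem=[0,0,0,0]
After op 8 (RCL M3): stack=[1,0] mem=[0,0,0,0]
After op 9 (STO M2): stack=[1] mem=[0,0,0,0]
After op 10 (STO M1): stack=[empty] mem=[0,1,0,0]

(empty)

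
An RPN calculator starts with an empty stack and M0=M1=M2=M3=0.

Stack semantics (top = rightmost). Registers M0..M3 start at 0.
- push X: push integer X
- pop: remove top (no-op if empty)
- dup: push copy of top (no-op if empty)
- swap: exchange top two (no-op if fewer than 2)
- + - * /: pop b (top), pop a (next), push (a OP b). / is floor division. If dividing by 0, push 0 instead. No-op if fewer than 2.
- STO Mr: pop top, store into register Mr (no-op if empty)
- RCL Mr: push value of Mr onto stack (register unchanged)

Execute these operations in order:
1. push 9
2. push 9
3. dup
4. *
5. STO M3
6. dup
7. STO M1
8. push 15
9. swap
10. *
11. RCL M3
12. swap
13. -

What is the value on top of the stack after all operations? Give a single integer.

Answer: -54

Derivation:
After op 1 (push 9): stack=[9] mem=[0,0,0,0]
After op 2 (push 9): stack=[9,9] mem=[0,0,0,0]
After op 3 (dup): stack=[9,9,9] mem=[0,0,0,0]
After op 4 (*): stack=[9,81] mem=[0,0,0,0]
After op 5 (STO M3): stack=[9] mem=[0,0,0,81]
After op 6 (dup): stack=[9,9] mem=[0,0,0,81]
After op 7 (STO M1): stack=[9] mem=[0,9,0,81]
After op 8 (push 15): stack=[9,15] mem=[0,9,0,81]
After op 9 (swap): stack=[15,9] mem=[0,9,0,81]
After op 10 (*): stack=[135] mem=[0,9,0,81]
After op 11 (RCL M3): stack=[135,81] mem=[0,9,0,81]
After op 12 (swap): stack=[81,135] mem=[0,9,0,81]
After op 13 (-): stack=[-54] mem=[0,9,0,81]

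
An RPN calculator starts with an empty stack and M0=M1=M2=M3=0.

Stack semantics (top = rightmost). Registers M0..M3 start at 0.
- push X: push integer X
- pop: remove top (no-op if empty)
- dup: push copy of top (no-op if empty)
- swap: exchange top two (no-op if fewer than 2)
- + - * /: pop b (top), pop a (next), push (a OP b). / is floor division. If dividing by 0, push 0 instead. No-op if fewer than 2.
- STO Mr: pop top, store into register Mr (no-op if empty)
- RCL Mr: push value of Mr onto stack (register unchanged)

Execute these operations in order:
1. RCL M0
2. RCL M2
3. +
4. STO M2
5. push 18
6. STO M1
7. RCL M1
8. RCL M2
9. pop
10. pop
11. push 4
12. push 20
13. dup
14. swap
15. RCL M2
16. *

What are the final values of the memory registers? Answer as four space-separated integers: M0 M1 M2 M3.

Answer: 0 18 0 0

Derivation:
After op 1 (RCL M0): stack=[0] mem=[0,0,0,0]
After op 2 (RCL M2): stack=[0,0] mem=[0,0,0,0]
After op 3 (+): stack=[0] mem=[0,0,0,0]
After op 4 (STO M2): stack=[empty] mem=[0,0,0,0]
After op 5 (push 18): stack=[18] mem=[0,0,0,0]
After op 6 (STO M1): stack=[empty] mem=[0,18,0,0]
After op 7 (RCL M1): stack=[18] mem=[0,18,0,0]
After op 8 (RCL M2): stack=[18,0] mem=[0,18,0,0]
After op 9 (pop): stack=[18] mem=[0,18,0,0]
After op 10 (pop): stack=[empty] mem=[0,18,0,0]
After op 11 (push 4): stack=[4] mem=[0,18,0,0]
After op 12 (push 20): stack=[4,20] mem=[0,18,0,0]
After op 13 (dup): stack=[4,20,20] mem=[0,18,0,0]
After op 14 (swap): stack=[4,20,20] mem=[0,18,0,0]
After op 15 (RCL M2): stack=[4,20,20,0] mem=[0,18,0,0]
After op 16 (*): stack=[4,20,0] mem=[0,18,0,0]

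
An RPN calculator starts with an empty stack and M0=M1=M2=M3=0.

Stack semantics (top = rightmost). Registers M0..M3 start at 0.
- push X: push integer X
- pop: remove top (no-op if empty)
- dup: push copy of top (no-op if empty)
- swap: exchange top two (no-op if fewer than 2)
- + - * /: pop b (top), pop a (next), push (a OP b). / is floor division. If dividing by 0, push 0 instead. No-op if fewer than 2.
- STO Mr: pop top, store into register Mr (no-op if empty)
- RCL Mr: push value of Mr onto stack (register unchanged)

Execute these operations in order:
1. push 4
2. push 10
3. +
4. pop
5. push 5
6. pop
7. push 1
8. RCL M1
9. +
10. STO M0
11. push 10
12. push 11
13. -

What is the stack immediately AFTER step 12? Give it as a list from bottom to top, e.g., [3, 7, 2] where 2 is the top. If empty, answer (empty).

After op 1 (push 4): stack=[4] mem=[0,0,0,0]
After op 2 (push 10): stack=[4,10] mem=[0,0,0,0]
After op 3 (+): stack=[14] mem=[0,0,0,0]
After op 4 (pop): stack=[empty] mem=[0,0,0,0]
After op 5 (push 5): stack=[5] mem=[0,0,0,0]
After op 6 (pop): stack=[empty] mem=[0,0,0,0]
After op 7 (push 1): stack=[1] mem=[0,0,0,0]
After op 8 (RCL M1): stack=[1,0] mem=[0,0,0,0]
After op 9 (+): stack=[1] mem=[0,0,0,0]
After op 10 (STO M0): stack=[empty] mem=[1,0,0,0]
After op 11 (push 10): stack=[10] mem=[1,0,0,0]
After op 12 (push 11): stack=[10,11] mem=[1,0,0,0]

[10, 11]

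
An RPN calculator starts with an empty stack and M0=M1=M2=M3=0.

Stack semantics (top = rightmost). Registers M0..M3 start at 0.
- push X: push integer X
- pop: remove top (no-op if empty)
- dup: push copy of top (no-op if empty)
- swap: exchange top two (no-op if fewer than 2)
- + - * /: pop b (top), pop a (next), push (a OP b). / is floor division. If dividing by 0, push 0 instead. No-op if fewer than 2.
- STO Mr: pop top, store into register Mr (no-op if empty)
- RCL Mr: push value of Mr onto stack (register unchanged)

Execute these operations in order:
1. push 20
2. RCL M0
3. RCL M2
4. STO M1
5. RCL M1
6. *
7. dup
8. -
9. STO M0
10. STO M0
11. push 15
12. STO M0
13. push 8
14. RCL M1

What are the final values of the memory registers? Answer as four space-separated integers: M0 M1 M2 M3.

After op 1 (push 20): stack=[20] mem=[0,0,0,0]
After op 2 (RCL M0): stack=[20,0] mem=[0,0,0,0]
After op 3 (RCL M2): stack=[20,0,0] mem=[0,0,0,0]
After op 4 (STO M1): stack=[20,0] mem=[0,0,0,0]
After op 5 (RCL M1): stack=[20,0,0] mem=[0,0,0,0]
After op 6 (*): stack=[20,0] mem=[0,0,0,0]
After op 7 (dup): stack=[20,0,0] mem=[0,0,0,0]
After op 8 (-): stack=[20,0] mem=[0,0,0,0]
After op 9 (STO M0): stack=[20] mem=[0,0,0,0]
After op 10 (STO M0): stack=[empty] mem=[20,0,0,0]
After op 11 (push 15): stack=[15] mem=[20,0,0,0]
After op 12 (STO M0): stack=[empty] mem=[15,0,0,0]
After op 13 (push 8): stack=[8] mem=[15,0,0,0]
After op 14 (RCL M1): stack=[8,0] mem=[15,0,0,0]

Answer: 15 0 0 0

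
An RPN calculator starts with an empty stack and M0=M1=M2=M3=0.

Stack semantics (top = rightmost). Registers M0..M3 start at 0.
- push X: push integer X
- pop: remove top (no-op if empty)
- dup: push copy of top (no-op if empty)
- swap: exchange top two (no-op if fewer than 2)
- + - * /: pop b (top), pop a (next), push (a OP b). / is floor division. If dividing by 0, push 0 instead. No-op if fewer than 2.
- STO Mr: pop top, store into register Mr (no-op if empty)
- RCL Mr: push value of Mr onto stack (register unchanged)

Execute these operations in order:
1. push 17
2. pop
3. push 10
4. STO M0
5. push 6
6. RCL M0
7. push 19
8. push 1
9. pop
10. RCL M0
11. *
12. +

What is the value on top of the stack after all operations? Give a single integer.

Answer: 200

Derivation:
After op 1 (push 17): stack=[17] mem=[0,0,0,0]
After op 2 (pop): stack=[empty] mem=[0,0,0,0]
After op 3 (push 10): stack=[10] mem=[0,0,0,0]
After op 4 (STO M0): stack=[empty] mem=[10,0,0,0]
After op 5 (push 6): stack=[6] mem=[10,0,0,0]
After op 6 (RCL M0): stack=[6,10] mem=[10,0,0,0]
After op 7 (push 19): stack=[6,10,19] mem=[10,0,0,0]
After op 8 (push 1): stack=[6,10,19,1] mem=[10,0,0,0]
After op 9 (pop): stack=[6,10,19] mem=[10,0,0,0]
After op 10 (RCL M0): stack=[6,10,19,10] mem=[10,0,0,0]
After op 11 (*): stack=[6,10,190] mem=[10,0,0,0]
After op 12 (+): stack=[6,200] mem=[10,0,0,0]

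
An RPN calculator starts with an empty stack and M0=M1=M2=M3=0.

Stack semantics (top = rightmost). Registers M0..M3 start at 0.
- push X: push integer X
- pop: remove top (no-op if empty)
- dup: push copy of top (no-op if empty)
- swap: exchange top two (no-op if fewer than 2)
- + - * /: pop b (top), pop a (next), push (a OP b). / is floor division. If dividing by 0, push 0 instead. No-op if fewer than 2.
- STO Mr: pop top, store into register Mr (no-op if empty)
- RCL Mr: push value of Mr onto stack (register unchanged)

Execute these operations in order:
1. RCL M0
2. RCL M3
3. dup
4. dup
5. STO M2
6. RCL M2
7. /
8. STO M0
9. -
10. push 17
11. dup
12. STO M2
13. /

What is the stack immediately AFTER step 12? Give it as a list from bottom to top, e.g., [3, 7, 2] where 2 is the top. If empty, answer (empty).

After op 1 (RCL M0): stack=[0] mem=[0,0,0,0]
After op 2 (RCL M3): stack=[0,0] mem=[0,0,0,0]
After op 3 (dup): stack=[0,0,0] mem=[0,0,0,0]
After op 4 (dup): stack=[0,0,0,0] mem=[0,0,0,0]
After op 5 (STO M2): stack=[0,0,0] mem=[0,0,0,0]
After op 6 (RCL M2): stack=[0,0,0,0] mem=[0,0,0,0]
After op 7 (/): stack=[0,0,0] mem=[0,0,0,0]
After op 8 (STO M0): stack=[0,0] mem=[0,0,0,0]
After op 9 (-): stack=[0] mem=[0,0,0,0]
After op 10 (push 17): stack=[0,17] mem=[0,0,0,0]
After op 11 (dup): stack=[0,17,17] mem=[0,0,0,0]
After op 12 (STO M2): stack=[0,17] mem=[0,0,17,0]

[0, 17]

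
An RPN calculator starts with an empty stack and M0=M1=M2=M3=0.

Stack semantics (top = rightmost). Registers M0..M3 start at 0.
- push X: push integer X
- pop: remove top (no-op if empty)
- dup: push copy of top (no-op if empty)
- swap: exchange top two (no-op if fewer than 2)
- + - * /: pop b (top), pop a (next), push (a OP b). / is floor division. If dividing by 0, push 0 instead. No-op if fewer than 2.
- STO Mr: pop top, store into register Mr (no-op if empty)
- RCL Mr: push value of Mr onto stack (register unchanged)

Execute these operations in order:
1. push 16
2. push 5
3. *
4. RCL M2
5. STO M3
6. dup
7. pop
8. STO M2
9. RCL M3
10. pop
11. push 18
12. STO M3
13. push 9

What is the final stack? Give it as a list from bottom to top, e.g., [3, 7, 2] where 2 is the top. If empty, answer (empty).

After op 1 (push 16): stack=[16] mem=[0,0,0,0]
After op 2 (push 5): stack=[16,5] mem=[0,0,0,0]
After op 3 (*): stack=[80] mem=[0,0,0,0]
After op 4 (RCL M2): stack=[80,0] mem=[0,0,0,0]
After op 5 (STO M3): stack=[80] mem=[0,0,0,0]
After op 6 (dup): stack=[80,80] mem=[0,0,0,0]
After op 7 (pop): stack=[80] mem=[0,0,0,0]
After op 8 (STO M2): stack=[empty] mem=[0,0,80,0]
After op 9 (RCL M3): stack=[0] mem=[0,0,80,0]
After op 10 (pop): stack=[empty] mem=[0,0,80,0]
After op 11 (push 18): stack=[18] mem=[0,0,80,0]
After op 12 (STO M3): stack=[empty] mem=[0,0,80,18]
After op 13 (push 9): stack=[9] mem=[0,0,80,18]

Answer: [9]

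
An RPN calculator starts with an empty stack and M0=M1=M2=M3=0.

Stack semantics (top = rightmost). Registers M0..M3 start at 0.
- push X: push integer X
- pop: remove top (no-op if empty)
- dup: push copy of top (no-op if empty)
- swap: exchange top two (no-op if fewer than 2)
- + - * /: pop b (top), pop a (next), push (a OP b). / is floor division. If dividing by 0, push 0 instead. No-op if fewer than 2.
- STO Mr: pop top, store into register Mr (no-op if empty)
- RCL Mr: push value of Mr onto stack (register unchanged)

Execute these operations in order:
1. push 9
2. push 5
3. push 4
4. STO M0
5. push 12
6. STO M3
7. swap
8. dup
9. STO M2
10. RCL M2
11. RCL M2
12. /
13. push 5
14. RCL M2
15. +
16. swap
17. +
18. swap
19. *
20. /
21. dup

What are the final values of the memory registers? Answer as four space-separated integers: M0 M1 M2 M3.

After op 1 (push 9): stack=[9] mem=[0,0,0,0]
After op 2 (push 5): stack=[9,5] mem=[0,0,0,0]
After op 3 (push 4): stack=[9,5,4] mem=[0,0,0,0]
After op 4 (STO M0): stack=[9,5] mem=[4,0,0,0]
After op 5 (push 12): stack=[9,5,12] mem=[4,0,0,0]
After op 6 (STO M3): stack=[9,5] mem=[4,0,0,12]
After op 7 (swap): stack=[5,9] mem=[4,0,0,12]
After op 8 (dup): stack=[5,9,9] mem=[4,0,0,12]
After op 9 (STO M2): stack=[5,9] mem=[4,0,9,12]
After op 10 (RCL M2): stack=[5,9,9] mem=[4,0,9,12]
After op 11 (RCL M2): stack=[5,9,9,9] mem=[4,0,9,12]
After op 12 (/): stack=[5,9,1] mem=[4,0,9,12]
After op 13 (push 5): stack=[5,9,1,5] mem=[4,0,9,12]
After op 14 (RCL M2): stack=[5,9,1,5,9] mem=[4,0,9,12]
After op 15 (+): stack=[5,9,1,14] mem=[4,0,9,12]
After op 16 (swap): stack=[5,9,14,1] mem=[4,0,9,12]
After op 17 (+): stack=[5,9,15] mem=[4,0,9,12]
After op 18 (swap): stack=[5,15,9] mem=[4,0,9,12]
After op 19 (*): stack=[5,135] mem=[4,0,9,12]
After op 20 (/): stack=[0] mem=[4,0,9,12]
After op 21 (dup): stack=[0,0] mem=[4,0,9,12]

Answer: 4 0 9 12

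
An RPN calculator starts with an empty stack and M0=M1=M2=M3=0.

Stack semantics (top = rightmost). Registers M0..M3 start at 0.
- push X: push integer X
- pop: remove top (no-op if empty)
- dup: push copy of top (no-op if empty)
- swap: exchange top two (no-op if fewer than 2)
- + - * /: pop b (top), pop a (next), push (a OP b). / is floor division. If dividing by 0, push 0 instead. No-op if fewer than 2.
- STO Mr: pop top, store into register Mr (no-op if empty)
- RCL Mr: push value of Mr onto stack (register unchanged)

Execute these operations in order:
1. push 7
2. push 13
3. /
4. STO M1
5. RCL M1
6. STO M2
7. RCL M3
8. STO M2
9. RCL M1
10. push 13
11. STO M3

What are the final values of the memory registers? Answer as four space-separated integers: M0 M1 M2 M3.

Answer: 0 0 0 13

Derivation:
After op 1 (push 7): stack=[7] mem=[0,0,0,0]
After op 2 (push 13): stack=[7,13] mem=[0,0,0,0]
After op 3 (/): stack=[0] mem=[0,0,0,0]
After op 4 (STO M1): stack=[empty] mem=[0,0,0,0]
After op 5 (RCL M1): stack=[0] mem=[0,0,0,0]
After op 6 (STO M2): stack=[empty] mem=[0,0,0,0]
After op 7 (RCL M3): stack=[0] mem=[0,0,0,0]
After op 8 (STO M2): stack=[empty] mem=[0,0,0,0]
After op 9 (RCL M1): stack=[0] mem=[0,0,0,0]
After op 10 (push 13): stack=[0,13] mem=[0,0,0,0]
After op 11 (STO M3): stack=[0] mem=[0,0,0,13]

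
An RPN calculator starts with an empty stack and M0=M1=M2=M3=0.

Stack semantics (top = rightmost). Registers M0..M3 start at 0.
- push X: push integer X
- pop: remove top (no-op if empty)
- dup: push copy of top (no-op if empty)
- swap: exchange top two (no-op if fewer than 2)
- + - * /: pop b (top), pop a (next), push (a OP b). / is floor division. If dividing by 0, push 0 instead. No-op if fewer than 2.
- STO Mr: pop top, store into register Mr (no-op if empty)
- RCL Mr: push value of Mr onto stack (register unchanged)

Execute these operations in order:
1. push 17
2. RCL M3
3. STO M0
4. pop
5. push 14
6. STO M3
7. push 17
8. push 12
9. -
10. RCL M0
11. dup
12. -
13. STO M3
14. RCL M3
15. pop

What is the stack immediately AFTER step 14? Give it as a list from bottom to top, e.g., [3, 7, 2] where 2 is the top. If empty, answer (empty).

After op 1 (push 17): stack=[17] mem=[0,0,0,0]
After op 2 (RCL M3): stack=[17,0] mem=[0,0,0,0]
After op 3 (STO M0): stack=[17] mem=[0,0,0,0]
After op 4 (pop): stack=[empty] mem=[0,0,0,0]
After op 5 (push 14): stack=[14] mem=[0,0,0,0]
After op 6 (STO M3): stack=[empty] mem=[0,0,0,14]
After op 7 (push 17): stack=[17] mem=[0,0,0,14]
After op 8 (push 12): stack=[17,12] mem=[0,0,0,14]
After op 9 (-): stack=[5] mem=[0,0,0,14]
After op 10 (RCL M0): stack=[5,0] mem=[0,0,0,14]
After op 11 (dup): stack=[5,0,0] mem=[0,0,0,14]
After op 12 (-): stack=[5,0] mem=[0,0,0,14]
After op 13 (STO M3): stack=[5] mem=[0,0,0,0]
After op 14 (RCL M3): stack=[5,0] mem=[0,0,0,0]

[5, 0]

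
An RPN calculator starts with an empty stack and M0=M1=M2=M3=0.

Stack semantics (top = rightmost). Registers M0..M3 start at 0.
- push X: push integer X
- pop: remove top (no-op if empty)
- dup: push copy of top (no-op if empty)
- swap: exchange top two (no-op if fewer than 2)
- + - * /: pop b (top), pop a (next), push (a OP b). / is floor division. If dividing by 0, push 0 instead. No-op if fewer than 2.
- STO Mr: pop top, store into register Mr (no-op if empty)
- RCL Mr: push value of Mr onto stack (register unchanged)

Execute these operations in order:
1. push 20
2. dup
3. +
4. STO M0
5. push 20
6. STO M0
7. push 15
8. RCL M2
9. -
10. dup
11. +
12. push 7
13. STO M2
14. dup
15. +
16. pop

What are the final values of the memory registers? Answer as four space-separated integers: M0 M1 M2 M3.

After op 1 (push 20): stack=[20] mem=[0,0,0,0]
After op 2 (dup): stack=[20,20] mem=[0,0,0,0]
After op 3 (+): stack=[40] mem=[0,0,0,0]
After op 4 (STO M0): stack=[empty] mem=[40,0,0,0]
After op 5 (push 20): stack=[20] mem=[40,0,0,0]
After op 6 (STO M0): stack=[empty] mem=[20,0,0,0]
After op 7 (push 15): stack=[15] mem=[20,0,0,0]
After op 8 (RCL M2): stack=[15,0] mem=[20,0,0,0]
After op 9 (-): stack=[15] mem=[20,0,0,0]
After op 10 (dup): stack=[15,15] mem=[20,0,0,0]
After op 11 (+): stack=[30] mem=[20,0,0,0]
After op 12 (push 7): stack=[30,7] mem=[20,0,0,0]
After op 13 (STO M2): stack=[30] mem=[20,0,7,0]
After op 14 (dup): stack=[30,30] mem=[20,0,7,0]
After op 15 (+): stack=[60] mem=[20,0,7,0]
After op 16 (pop): stack=[empty] mem=[20,0,7,0]

Answer: 20 0 7 0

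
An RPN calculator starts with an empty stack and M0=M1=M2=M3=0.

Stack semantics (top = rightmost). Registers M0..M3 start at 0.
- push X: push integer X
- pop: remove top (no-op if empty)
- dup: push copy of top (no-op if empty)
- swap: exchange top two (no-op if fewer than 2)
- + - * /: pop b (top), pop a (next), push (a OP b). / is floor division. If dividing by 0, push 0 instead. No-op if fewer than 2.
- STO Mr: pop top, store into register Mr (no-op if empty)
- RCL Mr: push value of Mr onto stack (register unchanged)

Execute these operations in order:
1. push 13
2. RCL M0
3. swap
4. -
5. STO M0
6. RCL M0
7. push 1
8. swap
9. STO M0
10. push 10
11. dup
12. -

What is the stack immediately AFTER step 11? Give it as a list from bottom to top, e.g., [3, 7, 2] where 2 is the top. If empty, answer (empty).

After op 1 (push 13): stack=[13] mem=[0,0,0,0]
After op 2 (RCL M0): stack=[13,0] mem=[0,0,0,0]
After op 3 (swap): stack=[0,13] mem=[0,0,0,0]
After op 4 (-): stack=[-13] mem=[0,0,0,0]
After op 5 (STO M0): stack=[empty] mem=[-13,0,0,0]
After op 6 (RCL M0): stack=[-13] mem=[-13,0,0,0]
After op 7 (push 1): stack=[-13,1] mem=[-13,0,0,0]
After op 8 (swap): stack=[1,-13] mem=[-13,0,0,0]
After op 9 (STO M0): stack=[1] mem=[-13,0,0,0]
After op 10 (push 10): stack=[1,10] mem=[-13,0,0,0]
After op 11 (dup): stack=[1,10,10] mem=[-13,0,0,0]

[1, 10, 10]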